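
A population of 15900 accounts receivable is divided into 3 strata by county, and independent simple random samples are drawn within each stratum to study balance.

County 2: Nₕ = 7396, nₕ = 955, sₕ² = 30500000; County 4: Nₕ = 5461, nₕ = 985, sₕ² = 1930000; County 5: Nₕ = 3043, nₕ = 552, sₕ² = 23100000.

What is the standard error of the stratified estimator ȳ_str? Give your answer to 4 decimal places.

86.3840

Var(ȳ_str) = Σₕ Wₕ²(1 − fₕ)sₕ²/nₕ with Wₕ = Nₕ/N, N = 15900.
County 2: Wₕ = 0.46515723; term = 0.46515723²·(1 − 0.12912385)·30500000/955 = 6018.0033.
County 4: Wₕ = 0.34345912; term = 0.34345912²·(1 − 0.18036990)·1930000/985 = 189.44759.
County 5: Wₕ = 0.19138365; term = 0.19138365²·(1 − 0.18139993)·23100000/552 = 1254.7417.
Sum = 7462.1926.
SE = √(7462.1926) = 86.3840.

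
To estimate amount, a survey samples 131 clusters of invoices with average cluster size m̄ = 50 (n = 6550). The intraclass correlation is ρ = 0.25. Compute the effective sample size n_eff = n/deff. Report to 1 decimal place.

deff = 1 + (50 − 1)·0.25 = 1 + 12.25 = 13.25.
n_eff = 6550 / 13.25 = 494.3.

494.3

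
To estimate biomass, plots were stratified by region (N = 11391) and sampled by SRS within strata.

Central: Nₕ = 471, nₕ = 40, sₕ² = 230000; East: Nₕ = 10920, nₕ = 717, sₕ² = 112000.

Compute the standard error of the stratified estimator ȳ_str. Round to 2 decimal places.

11.96

Var(ȳ_str) = Σₕ Wₕ²(1 − fₕ)sₕ²/nₕ with Wₕ = Nₕ/N, N = 11391.
Central: Wₕ = 0.04134843; term = 0.04134843²·(1 − 0.08492569)·230000/40 = 8.9958523.
East: Wₕ = 0.95865157; term = 0.95865157²·(1 − 0.06565934)·112000/717 = 134.12993.
Sum = 143.12578.
SE = √(143.12578) = 11.96.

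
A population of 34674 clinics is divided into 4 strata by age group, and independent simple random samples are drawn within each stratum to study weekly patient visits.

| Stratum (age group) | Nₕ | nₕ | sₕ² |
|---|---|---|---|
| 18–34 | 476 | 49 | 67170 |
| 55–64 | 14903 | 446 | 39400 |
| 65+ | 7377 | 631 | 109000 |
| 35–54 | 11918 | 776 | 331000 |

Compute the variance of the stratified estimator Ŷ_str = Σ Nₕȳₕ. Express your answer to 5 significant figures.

8.4550 × 10^10

Var(Ŷ_str) = Σₕ Nₕ²(1 − fₕ)sₕ²/nₕ.
18–34: 476²·(1 − 49/476)·67170/49 = 2.7862116 × 10^8.
55–64: 14903²·(1 − 446/14903)·39400/446 = 1.9033263 × 10^10.
65+: 7377²·(1 − 631/7377)·109000/631 = 8.5965315 × 10^9.
35–54: 11918²·(1 − 776/11918)·331000/776 = 5.6641247 × 10^10.
Sum = 8.4549663 × 10^10.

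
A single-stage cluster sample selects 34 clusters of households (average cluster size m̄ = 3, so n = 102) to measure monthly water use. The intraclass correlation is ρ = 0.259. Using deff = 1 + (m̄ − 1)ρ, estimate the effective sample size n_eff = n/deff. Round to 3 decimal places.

67.194

deff = 1 + (3 − 1)·0.259 = 1 + 0.518 = 1.518.
n_eff = 102 / 1.518 = 67.194.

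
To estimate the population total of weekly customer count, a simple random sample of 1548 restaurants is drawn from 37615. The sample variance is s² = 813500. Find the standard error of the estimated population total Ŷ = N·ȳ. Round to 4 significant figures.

844400

Var(Ŷ) = N²·Var(ȳ) = N²·(1 − n/N)·s²/n.
f = 1548/37615 = 0.04115380; Var(ȳ) = 0.95884620·813500/1548 = 503.88979.
Var(Ŷ) = 37615² · 503.88979 = 7.1294773 × 10^11.
SE(Ŷ) = √(7.1294773 × 10^11) = 844400.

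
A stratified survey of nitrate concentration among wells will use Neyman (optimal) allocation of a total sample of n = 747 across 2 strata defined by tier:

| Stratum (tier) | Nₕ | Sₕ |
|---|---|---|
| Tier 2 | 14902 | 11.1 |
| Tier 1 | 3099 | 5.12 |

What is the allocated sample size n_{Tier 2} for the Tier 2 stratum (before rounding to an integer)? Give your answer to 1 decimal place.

Neyman allocation: nₕ = n·NₕSₕ / Σⱼ NⱼSⱼ.
Σ NⱼSⱼ = 14902·11.1 + 3099·5.12 = 181279.08.
n_{Tier 2} = 747·14902·11.1 / 181279.08 = 681.6.

681.6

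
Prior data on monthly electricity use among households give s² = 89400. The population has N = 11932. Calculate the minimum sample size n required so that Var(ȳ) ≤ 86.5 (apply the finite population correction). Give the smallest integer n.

Without fpc, n₀ = s²/D = 89400/86.5 = 1033.5260.
With fpc, (1 − n/N)·s²/n ≤ D requires n ≥ n₀/(1 + n₀/N) = 1033.5260/(1 + 1033.5260/11932) = 951.1401.
Rounding up, n = 952.

952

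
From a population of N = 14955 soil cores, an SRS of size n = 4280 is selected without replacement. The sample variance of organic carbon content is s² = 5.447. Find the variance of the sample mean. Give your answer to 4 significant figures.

9.084 × 10^-4

Under SRS without replacement, Var(ȳ) = (1 − f)·s²/n with f = n/N = 4280/14955 = 0.28619191.
Var(ȳ) = (1 − 0.28619191)·5.447/4280 = 0.71380809·0.0012726636 = 9.0843754 × 10^-4.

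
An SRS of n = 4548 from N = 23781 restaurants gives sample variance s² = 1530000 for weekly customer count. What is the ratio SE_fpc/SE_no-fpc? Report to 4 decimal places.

0.8993

f = n/N = 4548/23781 = 0.19124511.
SE_no-fpc = √(s²/n) = 18.341527; SE_fpc = √((1−f)s²/n) = 16.494682.
Ratio = √(1−f) = 0.89930801.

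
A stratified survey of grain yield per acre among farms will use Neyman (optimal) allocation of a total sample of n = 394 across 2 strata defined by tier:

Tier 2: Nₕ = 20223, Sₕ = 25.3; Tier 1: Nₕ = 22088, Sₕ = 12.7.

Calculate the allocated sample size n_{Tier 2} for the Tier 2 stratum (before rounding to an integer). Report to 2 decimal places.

Neyman allocation: nₕ = n·NₕSₕ / Σⱼ NⱼSⱼ.
Σ NⱼSⱼ = 20223·25.3 + 22088·12.7 = 792159.5.
n_{Tier 2} = 394·20223·25.3 / 792159.5 = 254.48.

254.48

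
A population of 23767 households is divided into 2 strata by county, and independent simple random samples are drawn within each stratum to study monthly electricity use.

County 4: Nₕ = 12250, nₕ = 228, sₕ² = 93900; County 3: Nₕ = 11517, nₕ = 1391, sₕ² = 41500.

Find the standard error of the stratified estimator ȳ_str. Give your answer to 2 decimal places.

10.66

Var(ȳ_str) = Σₕ Wₕ²(1 − fₕ)sₕ²/nₕ with Wₕ = Nₕ/N, N = 23767.
County 4: Wₕ = 0.51542054; term = 0.51542054²·(1 − 0.01861224)·93900/228 = 107.37294.
County 3: Wₕ = 0.48457946; term = 0.48457946²·(1 − 0.12077798)·41500/1391 = 6.1595576.
Sum = 113.5325.
SE = √(113.5325) = 10.66.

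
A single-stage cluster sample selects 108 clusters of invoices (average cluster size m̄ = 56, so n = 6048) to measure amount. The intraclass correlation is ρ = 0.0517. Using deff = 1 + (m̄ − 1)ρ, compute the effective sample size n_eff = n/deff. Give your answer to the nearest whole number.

1574

deff = 1 + (56 − 1)·0.0517 = 1 + 2.8435 = 3.8435.
n_eff = 6048 / 3.8435 = 1574.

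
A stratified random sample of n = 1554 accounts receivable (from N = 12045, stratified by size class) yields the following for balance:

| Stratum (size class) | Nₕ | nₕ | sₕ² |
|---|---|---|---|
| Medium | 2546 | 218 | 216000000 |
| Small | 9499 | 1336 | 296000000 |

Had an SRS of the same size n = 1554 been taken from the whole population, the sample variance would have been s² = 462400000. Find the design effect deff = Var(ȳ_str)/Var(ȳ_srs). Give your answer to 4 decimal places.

0.6131

Var(ȳ_str) = Σ Wₕ²(1−fₕ)sₕ²/nₕ with Wₕ = Nₕ/12045:
  Medium: (2546/12045)²·(1−218/2546)·216000000/218 = 40478.557
  Small: (9499/12045)²·(1−1336/9499)·296000000/1336 = 118412.98
  → Var(ȳ_str) = 158891.54.
Var(ȳ_srs) = (1 − 1554/12045)·462400000/1554 = 259165.32.
deff = 158891.54 / 259165.32 = 0.6131.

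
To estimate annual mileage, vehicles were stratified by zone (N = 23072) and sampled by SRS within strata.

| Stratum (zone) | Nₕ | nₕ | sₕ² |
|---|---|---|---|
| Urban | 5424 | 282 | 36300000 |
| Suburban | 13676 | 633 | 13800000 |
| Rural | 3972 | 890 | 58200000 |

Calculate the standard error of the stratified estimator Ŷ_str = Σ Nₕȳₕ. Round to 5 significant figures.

Var(Ŷ_str) = Σₕ Nₕ²(1 − fₕ)sₕ²/nₕ.
Urban: 5424²·(1 − 282/5424)·36300000/282 = 3.5901225 × 10^12.
Suburban: 13676²·(1 − 633/13676)·13800000/633 = 3.8887674 × 10^12.
Rural: 3972²·(1 − 890/3972)·58200000/890 = 8.0052491 × 10^11.
Sum = 8.2794148 × 10^12.
SE = √(8.2794148 × 10^12) = 2.8774 × 10^6.

2.8774 × 10^6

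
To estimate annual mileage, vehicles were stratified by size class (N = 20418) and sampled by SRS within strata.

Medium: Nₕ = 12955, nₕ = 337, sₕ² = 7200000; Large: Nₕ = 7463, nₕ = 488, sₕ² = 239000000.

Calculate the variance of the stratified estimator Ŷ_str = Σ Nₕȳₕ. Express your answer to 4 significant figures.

Var(Ŷ_str) = Σₕ Nₕ²(1 − fₕ)sₕ²/nₕ.
Medium: 12955²·(1 − 337/12955)·7200000/337 = 3.4924527 × 10^12.
Large: 7463²·(1 − 488/7463)·239000000/488 = 2.5493868 × 10^13.
Sum = 2.8986321 × 10^13.

2.899 × 10^13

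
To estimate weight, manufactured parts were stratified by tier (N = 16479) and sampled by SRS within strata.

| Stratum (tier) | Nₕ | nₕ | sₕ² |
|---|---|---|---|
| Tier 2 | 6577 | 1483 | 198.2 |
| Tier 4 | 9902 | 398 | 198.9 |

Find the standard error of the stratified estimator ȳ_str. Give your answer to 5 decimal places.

Var(ȳ_str) = Σₕ Wₕ²(1 − fₕ)sₕ²/nₕ with Wₕ = Nₕ/N, N = 16479.
Tier 2: Wₕ = 0.39911402; term = 0.39911402²·(1 − 0.22548274)·198.2/1483 = 0.016488744.
Tier 4: Wₕ = 0.60088598; term = 0.60088598²·(1 − 0.04019390)·198.9/398 = 0.17318862.
Sum = 0.18967736.
SE = √(0.18967736) = 0.43552.

0.43552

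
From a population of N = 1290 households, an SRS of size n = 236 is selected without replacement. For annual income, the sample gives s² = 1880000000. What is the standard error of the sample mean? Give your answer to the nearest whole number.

Under SRS without replacement, Var(ȳ) = (1 − f)·s²/n with f = n/N = 236/1290 = 0.18294574.
Var(ȳ) = (1 − 0.18294574)·1880000000/236 = 0.81705426·7.9661017 × 10^6 = 6.5087374 × 10^6.
SE(ȳ) = √(6.5087374 × 10^6) = 2551.

2551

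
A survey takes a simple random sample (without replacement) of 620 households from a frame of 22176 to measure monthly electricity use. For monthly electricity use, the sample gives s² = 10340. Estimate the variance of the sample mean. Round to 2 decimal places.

Under SRS without replacement, Var(ȳ) = (1 − f)·s²/n with f = n/N = 620/22176 = 0.02795815.
Var(ȳ) = (1 − 0.02795815)·10340/620 = 0.97204185·16.677419 = 16.21115.

16.21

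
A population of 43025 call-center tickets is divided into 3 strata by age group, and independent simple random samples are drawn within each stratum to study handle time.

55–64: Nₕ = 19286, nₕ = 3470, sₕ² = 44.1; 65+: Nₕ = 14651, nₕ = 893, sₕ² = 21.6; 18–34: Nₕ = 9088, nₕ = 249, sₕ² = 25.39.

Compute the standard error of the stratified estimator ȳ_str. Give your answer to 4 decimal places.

0.0957

Var(ȳ_str) = Σₕ Wₕ²(1 − fₕ)sₕ²/nₕ with Wₕ = Nₕ/N, N = 43025.
55–64: Wₕ = 0.44825102; term = 0.44825102²·(1 − 0.17992326)·44.1/3470 = 0.0020941422.
65+: Wₕ = 0.34052295; term = 0.34052295²·(1 − 0.06095147)·21.6/893 = 0.0026338019.
18–34: Wₕ = 0.21122603; term = 0.21122603²·(1 − 0.02739877)·25.39/249 = 0.0044247939.
Sum = 0.009152738.
SE = √(0.009152738) = 0.0957.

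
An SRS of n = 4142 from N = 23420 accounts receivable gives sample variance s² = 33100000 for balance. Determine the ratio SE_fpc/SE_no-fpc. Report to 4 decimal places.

0.9073

f = n/N = 4142/23420 = 0.17685739.
SE_no-fpc = √(s²/n) = 89.394119; SE_fpc = √((1−f)s²/n) = 81.104788.
Ratio = √(1−f) = 0.90727207.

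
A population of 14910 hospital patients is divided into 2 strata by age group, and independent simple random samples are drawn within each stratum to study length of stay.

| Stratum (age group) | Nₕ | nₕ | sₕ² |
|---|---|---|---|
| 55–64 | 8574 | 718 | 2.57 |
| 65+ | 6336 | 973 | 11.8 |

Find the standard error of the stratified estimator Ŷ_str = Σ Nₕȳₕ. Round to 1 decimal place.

808.2

Var(Ŷ_str) = Σₕ Nₕ²(1 − fₕ)sₕ²/nₕ.
55–64: 8574²·(1 − 718/8574)·2.57/718 = 241098.01.
65+: 6336²·(1 − 973/6336)·11.8/973 = 412090.05.
Sum = 653188.06.
SE = √(653188.06) = 808.2.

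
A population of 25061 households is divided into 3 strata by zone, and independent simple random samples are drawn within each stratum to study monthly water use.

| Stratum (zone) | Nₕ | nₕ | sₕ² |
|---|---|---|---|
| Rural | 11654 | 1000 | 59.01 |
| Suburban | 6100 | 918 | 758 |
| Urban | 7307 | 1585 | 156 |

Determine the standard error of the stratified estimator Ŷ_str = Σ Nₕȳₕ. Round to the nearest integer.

6127

Var(Ŷ_str) = Σₕ Nₕ²(1 − fₕ)sₕ²/nₕ.
Rural: 11654²·(1 − 1000/11654)·59.01/1000 = 7.3267829 × 10^6.
Suburban: 6100²·(1 − 918/6100)·758/918 = 2.6100797 × 10^7.
Urban: 7307²·(1 − 1585/7307)·156/1585 = 4.115118 × 10^6.
Sum = 3.7542698 × 10^7.
SE = √(3.7542698 × 10^7) = 6127.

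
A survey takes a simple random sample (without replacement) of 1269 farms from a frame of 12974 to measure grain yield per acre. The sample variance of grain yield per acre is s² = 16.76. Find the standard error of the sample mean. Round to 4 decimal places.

0.1092

Under SRS without replacement, Var(ȳ) = (1 − f)·s²/n with f = n/N = 1269/12974 = 0.09781101.
Var(ȳ) = (1 − 0.09781101)·16.76/1269 = 0.90218899·0.01320725 = 0.011915435.
SE(ȳ) = √(0.011915435) = 0.1092.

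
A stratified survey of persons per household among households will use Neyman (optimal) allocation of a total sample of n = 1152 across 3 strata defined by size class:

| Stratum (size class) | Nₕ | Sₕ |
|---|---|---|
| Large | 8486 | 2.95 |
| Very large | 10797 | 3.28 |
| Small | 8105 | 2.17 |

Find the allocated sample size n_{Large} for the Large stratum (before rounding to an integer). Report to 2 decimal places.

Neyman allocation: nₕ = n·NₕSₕ / Σⱼ NⱼSⱼ.
Σ NⱼSⱼ = 8486·2.95 + 10797·3.28 + 8105·2.17 = 78035.71.
n_{Large} = 1152·8486·2.95 / 78035.71 = 369.56.

369.56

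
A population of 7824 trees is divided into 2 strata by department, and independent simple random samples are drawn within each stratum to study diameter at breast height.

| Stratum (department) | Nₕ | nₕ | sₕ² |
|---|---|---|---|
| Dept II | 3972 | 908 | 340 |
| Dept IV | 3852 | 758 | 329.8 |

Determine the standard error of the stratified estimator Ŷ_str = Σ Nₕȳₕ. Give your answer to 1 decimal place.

Var(Ŷ_str) = Σₕ Nₕ²(1 − fₕ)sₕ²/nₕ.
Dept II: 3972²·(1 − 908/3972)·340/908 = 4.5571263 × 10^6.
Dept IV: 3852²·(1 − 758/3852)·329.8/758 = 5.1854689 × 10^6.
Sum = 9.7425952 × 10^6.
SE = √(9.7425952 × 10^6) = 3121.3.

3121.3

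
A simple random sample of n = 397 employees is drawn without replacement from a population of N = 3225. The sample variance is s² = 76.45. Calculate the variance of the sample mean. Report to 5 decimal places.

0.16886

Under SRS without replacement, Var(ȳ) = (1 − f)·s²/n with f = n/N = 397/3225 = 0.12310078.
Var(ȳ) = (1 − 0.12310078)·76.45/397 = 0.87689922·0.19256927 = 0.16886384.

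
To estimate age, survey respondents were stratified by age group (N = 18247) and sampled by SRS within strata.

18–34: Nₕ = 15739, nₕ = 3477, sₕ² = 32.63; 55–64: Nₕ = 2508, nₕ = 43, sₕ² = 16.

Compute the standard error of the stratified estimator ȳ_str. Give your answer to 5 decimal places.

Var(ȳ_str) = Σₕ Wₕ²(1 − fₕ)sₕ²/nₕ with Wₕ = Nₕ/N, N = 18247.
18–34: Wₕ = 0.86255275; term = 0.86255275²·(1 − 0.22091620)·32.63/3477 = 0.0054396115.
55–64: Wₕ = 0.13744725; term = 0.13744725²·(1 − 0.01714514)·16/43 = 0.0069089657.
Sum = 0.012348577.
SE = √(0.012348577) = 0.11112.

0.11112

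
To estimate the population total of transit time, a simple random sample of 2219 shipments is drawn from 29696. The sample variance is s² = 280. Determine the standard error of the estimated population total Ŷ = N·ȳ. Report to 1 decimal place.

Var(Ŷ) = N²·Var(ȳ) = N²·(1 − n/N)·s²/n.
f = 2219/29696 = 0.07472387; Var(ȳ) = 0.92527613·280/2219 = 0.11675409.
Var(Ŷ) = 29696² · 0.11675409 = 1.0295988 × 10^8.
SE(Ŷ) = √(1.0295988 × 10^8) = 10146.9.

10146.9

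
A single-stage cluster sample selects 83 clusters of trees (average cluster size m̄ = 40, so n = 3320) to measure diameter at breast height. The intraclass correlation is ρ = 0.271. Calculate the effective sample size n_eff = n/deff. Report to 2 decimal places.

286.97

deff = 1 + (40 − 1)·0.271 = 1 + 10.569 = 11.569.
n_eff = 3320 / 11.569 = 286.97.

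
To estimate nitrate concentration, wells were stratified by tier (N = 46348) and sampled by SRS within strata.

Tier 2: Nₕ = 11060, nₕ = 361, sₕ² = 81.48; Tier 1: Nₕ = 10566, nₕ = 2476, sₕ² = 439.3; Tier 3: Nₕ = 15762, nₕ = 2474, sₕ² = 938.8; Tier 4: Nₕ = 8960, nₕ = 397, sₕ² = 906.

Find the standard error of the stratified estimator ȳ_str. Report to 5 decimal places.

0.37149

Var(ȳ_str) = Σₕ Wₕ²(1 − fₕ)sₕ²/nₕ with Wₕ = Nₕ/N, N = 46348.
Tier 2: Wₕ = 0.23862950; term = 0.23862950²·(1 − 0.03264014)·81.48/361 = 0.01243312.
Tier 1: Wₕ = 0.22797100; term = 0.22797100²·(1 − 0.23433655)·439.3/2476 = 0.0070600487.
Tier 3: Wₕ = 0.34007940; term = 0.34007940²·(1 − 0.15695978)·938.8/2474 = 0.036998348.
Tier 4: Wₕ = 0.19332010; term = 0.19332010²·(1 − 0.04430804)·906/397 = 0.081509766.
Sum = 0.13800128.
SE = √(0.13800128) = 0.37149.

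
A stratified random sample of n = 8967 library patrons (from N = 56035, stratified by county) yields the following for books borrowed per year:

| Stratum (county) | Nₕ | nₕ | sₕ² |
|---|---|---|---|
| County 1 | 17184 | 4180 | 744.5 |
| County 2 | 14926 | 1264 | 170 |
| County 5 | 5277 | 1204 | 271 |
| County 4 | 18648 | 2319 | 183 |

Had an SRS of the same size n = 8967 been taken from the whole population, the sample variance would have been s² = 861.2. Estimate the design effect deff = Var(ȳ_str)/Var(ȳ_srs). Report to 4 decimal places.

0.3794

Var(ȳ_str) = Σ Wₕ²(1−fₕ)sₕ²/nₕ with Wₕ = Nₕ/56035:
  County 1: (17184/56035)²·(1−4180/17184)·744.5/4180 = 0.012675669
  County 2: (14926/56035)²·(1−1264/14926)·170/1264 = 0.0087345556
  County 5: (5277/56035)²·(1−1204/5277)·271/1204 = 0.0015407265
  County 4: (18648/56035)²·(1−2319/18648)·183/2319 = 0.0076528542
  → Var(ȳ_str) = 0.030603805.
Var(ȳ_srs) = (1 − 8967/56035)·861.2/8967 = 0.080672074.
deff = 0.030603805 / 0.080672074 = 0.3794.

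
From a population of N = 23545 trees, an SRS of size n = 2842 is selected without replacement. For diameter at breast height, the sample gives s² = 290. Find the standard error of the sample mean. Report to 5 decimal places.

0.29954

Under SRS without replacement, Var(ȳ) = (1 − f)·s²/n with f = n/N = 2842/23545 = 0.12070503.
Var(ȳ) = (1 − 0.12070503)·290/2842 = 0.87929497·0.10204082 = 0.089723976.
SE(ȳ) = √(0.089723976) = 0.29954.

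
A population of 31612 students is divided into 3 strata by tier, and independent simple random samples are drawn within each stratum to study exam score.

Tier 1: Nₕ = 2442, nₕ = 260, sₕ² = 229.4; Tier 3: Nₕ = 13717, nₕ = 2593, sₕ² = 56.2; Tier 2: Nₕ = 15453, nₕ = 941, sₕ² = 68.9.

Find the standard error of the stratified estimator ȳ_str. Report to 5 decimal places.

0.15635

Var(ȳ_str) = Σₕ Wₕ²(1 − fₕ)sₕ²/nₕ with Wₕ = Nₕ/N, N = 31612.
Tier 1: Wₕ = 0.07724915; term = 0.07724915²·(1 − 0.10647011)·229.4/260 = 0.0047045331.
Tier 3: Wₕ = 0.43391750; term = 0.43391750²·(1 − 0.18903550)·56.2/2593 = 0.0033094054.
Tier 2: Wₕ = 0.48883335; term = 0.48883335²·(1 − 0.06089432)·68.9/941 = 0.016431065.
Sum = 0.024445004.
SE = √(0.024445004) = 0.15635.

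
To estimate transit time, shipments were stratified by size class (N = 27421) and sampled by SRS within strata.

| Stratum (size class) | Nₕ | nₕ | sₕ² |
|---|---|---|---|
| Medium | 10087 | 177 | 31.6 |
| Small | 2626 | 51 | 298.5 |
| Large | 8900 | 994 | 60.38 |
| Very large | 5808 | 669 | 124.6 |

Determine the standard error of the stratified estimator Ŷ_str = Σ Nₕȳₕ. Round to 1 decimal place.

8201.0

Var(Ŷ_str) = Σₕ Nₕ²(1 − fₕ)sₕ²/nₕ.
Medium: 10087²·(1 − 177/10087)·31.6/177 = 1.7846354 × 10^7.
Small: 2626²·(1 − 51/2626)·298.5/51 = 3.9577296 × 10^7.
Large: 8900²·(1 − 994/8900)·60.38/994 = 4.2741872 × 10^6.
Very large: 5808²·(1 − 669/5808)·124.6/669 = 5.5590061 × 10^6.
Sum = 6.7256843 × 10^7.
SE = √(6.7256843 × 10^7) = 8201.0.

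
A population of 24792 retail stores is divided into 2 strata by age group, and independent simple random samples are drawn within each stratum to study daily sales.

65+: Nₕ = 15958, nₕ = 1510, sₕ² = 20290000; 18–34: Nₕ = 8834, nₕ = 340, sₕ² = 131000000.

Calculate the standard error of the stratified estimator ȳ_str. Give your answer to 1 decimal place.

Var(ȳ_str) = Σₕ Wₕ²(1 − fₕ)sₕ²/nₕ with Wₕ = Nₕ/N, N = 24792.
65+: Wₕ = 0.64367538; term = 0.64367538²·(1 − 0.09462339)·20290000/1510 = 5040.4367.
18–34: Wₕ = 0.35632462; term = 0.35632462²·(1 − 0.03848766)·131000000/340 = 47036.923.
Sum = 52077.36.
SE = √(52077.36) = 228.2.

228.2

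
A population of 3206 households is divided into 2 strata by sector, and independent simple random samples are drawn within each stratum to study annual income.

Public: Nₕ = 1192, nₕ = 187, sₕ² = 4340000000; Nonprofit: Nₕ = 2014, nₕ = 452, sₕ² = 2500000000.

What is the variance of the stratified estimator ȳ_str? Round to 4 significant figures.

4.398 × 10^6

Var(ȳ_str) = Σₕ Wₕ²(1 − fₕ)sₕ²/nₕ with Wₕ = Nₕ/N, N = 3206.
Public: Wₕ = 0.37180287; term = 0.37180287²·(1 − 0.15687919)·4340000000/187 = 2.7049759 × 10^6.
Nonprofit: Wₕ = 0.62819713; term = 0.62819713²·(1 − 0.22442900)·2500000000/452 = 1.6928366 × 10^6.
Sum = 4.3978125 × 10^6.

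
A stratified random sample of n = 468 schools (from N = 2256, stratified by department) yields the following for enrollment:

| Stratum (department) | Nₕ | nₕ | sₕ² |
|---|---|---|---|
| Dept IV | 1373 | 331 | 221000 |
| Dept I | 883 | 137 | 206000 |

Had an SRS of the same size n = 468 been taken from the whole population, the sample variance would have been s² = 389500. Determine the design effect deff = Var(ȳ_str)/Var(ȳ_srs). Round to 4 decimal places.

0.5796

Var(ȳ_str) = Σ Wₕ²(1−fₕ)sₕ²/nₕ with Wₕ = Nₕ/2256:
  Dept IV: (1373/2256)²·(1−331/1373)·221000/331 = 187.68274
  Dept I: (883/2256)²·(1−137/883)·206000/137 = 194.61127
  → Var(ȳ_str) = 382.29401.
Var(ȳ_srs) = (1 − 468/2256)·389500/468 = 659.61425.
deff = 382.29401 / 659.61425 = 0.5796.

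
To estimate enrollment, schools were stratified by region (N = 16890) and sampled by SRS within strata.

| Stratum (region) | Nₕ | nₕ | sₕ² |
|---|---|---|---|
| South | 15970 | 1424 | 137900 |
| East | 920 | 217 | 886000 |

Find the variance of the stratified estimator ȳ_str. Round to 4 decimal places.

Var(ȳ_str) = Σₕ Wₕ²(1 − fₕ)sₕ²/nₕ with Wₕ = Nₕ/N, N = 16890.
South: Wₕ = 0.94552990; term = 0.94552990²·(1 − 0.08916719)·137900/1424 = 78.857586.
East: Wₕ = 0.05447010; term = 0.05447010²·(1 − 0.23586957)·886000/217 = 9.2567352.
Sum = 88.114321.

88.1143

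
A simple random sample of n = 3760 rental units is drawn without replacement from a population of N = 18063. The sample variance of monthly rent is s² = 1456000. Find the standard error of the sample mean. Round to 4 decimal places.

Under SRS without replacement, Var(ȳ) = (1 − f)·s²/n with f = n/N = 3760/18063 = 0.20816033.
Var(ȳ) = (1 − 0.20816033)·1456000/3760 = 0.79183967·387.23404 = 306.62728.
SE(ȳ) = √(306.62728) = 17.5108.

17.5108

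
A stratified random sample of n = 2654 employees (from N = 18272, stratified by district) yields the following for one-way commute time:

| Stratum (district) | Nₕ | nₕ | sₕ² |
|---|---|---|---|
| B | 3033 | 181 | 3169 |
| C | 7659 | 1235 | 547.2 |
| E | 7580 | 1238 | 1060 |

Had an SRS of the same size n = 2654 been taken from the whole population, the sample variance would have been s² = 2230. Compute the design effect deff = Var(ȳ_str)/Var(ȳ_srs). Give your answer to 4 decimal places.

0.8942

Var(ȳ_str) = Σ Wₕ²(1−fₕ)sₕ²/nₕ with Wₕ = Nₕ/18272:
  B: (3033/18272)²·(1−181/3033)·3169/181 = 0.45362128
  C: (7659/18272)²·(1−1235/7659)·547.2/1235 = 0.065295697
  E: (7580/18272)²·(1−1238/7580)·1060/1238 = 0.1232845
  → Var(ȳ_str) = 0.64220148.
Var(ȳ_srs) = (1 − 2654/18272)·2230/2654 = 0.71819649.
deff = 0.64220148 / 0.71819649 = 0.8942.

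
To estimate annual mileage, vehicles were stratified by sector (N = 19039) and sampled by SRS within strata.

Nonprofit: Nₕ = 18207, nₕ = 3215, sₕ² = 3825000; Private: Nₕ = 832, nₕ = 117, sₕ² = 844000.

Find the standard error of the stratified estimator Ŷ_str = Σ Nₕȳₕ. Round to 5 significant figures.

Var(Ŷ_str) = Σₕ Nₕ²(1 − fₕ)sₕ²/nₕ.
Nonprofit: 18207²·(1 − 3215/18207)·3825000/3215 = 3.2474945 × 10^11.
Private: 832²·(1 − 117/832)·844000/117 = 4.2912711 × 10^9.
Sum = 3.2904072 × 10^11.
SE = √(3.2904072 × 10^11) = 573620.

573620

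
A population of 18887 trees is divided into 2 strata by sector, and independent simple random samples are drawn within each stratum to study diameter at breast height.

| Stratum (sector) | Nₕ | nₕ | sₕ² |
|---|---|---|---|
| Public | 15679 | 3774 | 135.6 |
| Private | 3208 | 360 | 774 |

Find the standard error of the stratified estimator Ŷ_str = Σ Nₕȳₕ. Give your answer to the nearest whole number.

5133

Var(Ŷ_str) = Σₕ Nₕ²(1 − fₕ)sₕ²/nₕ.
Public: 15679²·(1 − 3774/15679)·135.6/3774 = 6.7066486 × 10^6.
Private: 3208²·(1 − 360/3208)·774/360 = 1.9643226 × 10^7.
Sum = 2.6349875 × 10^7.
SE = √(2.6349875 × 10^7) = 5133.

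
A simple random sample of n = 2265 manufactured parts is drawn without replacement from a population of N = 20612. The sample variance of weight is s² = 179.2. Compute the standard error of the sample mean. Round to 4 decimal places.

Under SRS without replacement, Var(ȳ) = (1 − f)·s²/n with f = n/N = 2265/20612 = 0.10988744.
Var(ȳ) = (1 − 0.10988744)·179.2/2265 = 0.89011256·0.079116998 = 0.070423033.
SE(ȳ) = √(0.070423033) = 0.2654.

0.2654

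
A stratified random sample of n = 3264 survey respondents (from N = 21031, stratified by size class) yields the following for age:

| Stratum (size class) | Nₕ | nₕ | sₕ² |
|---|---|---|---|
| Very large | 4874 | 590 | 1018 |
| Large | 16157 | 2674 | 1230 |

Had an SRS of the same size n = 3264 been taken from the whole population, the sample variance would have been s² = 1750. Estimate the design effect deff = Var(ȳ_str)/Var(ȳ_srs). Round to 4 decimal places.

Var(ȳ_str) = Σ Wₕ²(1−fₕ)sₕ²/nₕ with Wₕ = Nₕ/21031:
  Very large: (4874/21031)²·(1−590/4874)·1018/590 = 0.081453717
  Large: (16157/21031)²·(1−2674/16157)·1230/2674 = 0.22655368
  → Var(ȳ_str) = 0.3080074.
Var(ȳ_srs) = (1 − 3264/21031)·1750/3264 = 0.45294146.
deff = 0.3080074 / 0.45294146 = 0.6800.

0.6800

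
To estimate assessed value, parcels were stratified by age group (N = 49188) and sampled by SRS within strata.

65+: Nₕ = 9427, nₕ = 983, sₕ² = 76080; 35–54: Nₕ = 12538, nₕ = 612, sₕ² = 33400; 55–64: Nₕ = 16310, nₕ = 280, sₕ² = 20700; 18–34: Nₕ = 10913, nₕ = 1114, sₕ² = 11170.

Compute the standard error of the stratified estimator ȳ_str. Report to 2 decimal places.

Var(ȳ_str) = Σₕ Wₕ²(1 − fₕ)sₕ²/nₕ with Wₕ = Nₕ/N, N = 49188.
65+: Wₕ = 0.19165244; term = 0.19165244²·(1 − 0.10427495)·76080/983 = 2.5463634.
35–54: Wₕ = 0.25489957; term = 0.25489957²·(1 − 0.04881161)·33400/612 = 3.3728714.
55–64: Wₕ = 0.33158494; term = 0.33158494²·(1 − 0.01716738)·20700/280 = 7.9887985.
18–34: Wₕ = 0.22186306; term = 0.22186306²·(1 − 0.10208009)·11170/1114 = 0.44317532.
Sum = 14.351209.
SE = √(14.351209) = 3.79.

3.79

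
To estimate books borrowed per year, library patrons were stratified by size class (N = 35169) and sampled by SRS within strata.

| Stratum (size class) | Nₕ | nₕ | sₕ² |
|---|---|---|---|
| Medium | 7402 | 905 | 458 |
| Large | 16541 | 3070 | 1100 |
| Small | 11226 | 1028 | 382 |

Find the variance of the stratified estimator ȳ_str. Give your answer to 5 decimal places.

Var(ȳ_str) = Σₕ Wₕ²(1 − fₕ)sₕ²/nₕ with Wₕ = Nₕ/N, N = 35169.
Medium: Wₕ = 0.21046945; term = 0.21046945²·(1 − 0.12226425)·458/905 = 0.019676996.
Large: Wₕ = 0.47032898; term = 0.47032898²·(1 − 0.18559942)·1100/3070 = 0.064549944.
Small: Wₕ = 0.31920157; term = 0.31920157²·(1 − 0.09157313)·382/1028 = 0.034394599.
Sum = 0.11862154.

0.11862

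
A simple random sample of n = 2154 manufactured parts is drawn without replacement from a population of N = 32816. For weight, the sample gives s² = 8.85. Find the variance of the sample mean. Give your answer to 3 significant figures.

Under SRS without replacement, Var(ȳ) = (1 − f)·s²/n with f = n/N = 2154/32816 = 0.06563871.
Var(ȳ) = (1 − 0.06563871)·8.85/2154 = 0.93436129·0.0041086351 = 0.0038389496.

0.00384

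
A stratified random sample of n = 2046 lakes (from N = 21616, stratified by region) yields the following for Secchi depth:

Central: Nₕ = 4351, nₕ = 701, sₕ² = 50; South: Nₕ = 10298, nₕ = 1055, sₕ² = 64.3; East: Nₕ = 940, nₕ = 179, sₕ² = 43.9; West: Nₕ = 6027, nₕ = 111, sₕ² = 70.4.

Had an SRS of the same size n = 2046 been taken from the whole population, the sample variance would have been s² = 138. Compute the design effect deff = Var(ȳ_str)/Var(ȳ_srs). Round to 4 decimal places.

1.0417

Var(ȳ_str) = Σ Wₕ²(1−fₕ)sₕ²/nₕ with Wₕ = Nₕ/21616:
  Central: (4351/21616)²·(1−701/4351)·50/701 = 0.0024242827
  South: (10298/21616)²·(1−1055/10298)·64.3/1055 = 0.012415771
  East: (940/21616)²·(1−179/940)·43.9/179 = 3.7546835 × 10^-4
  West: (6027/21616)²·(1−111/6027)·70.4/111 = 0.048398107
  → Var(ȳ_str) = 0.063613629.
Var(ȳ_srs) = (1 − 2046/21616)·138/2046 = 0.06106452.
deff = 0.063613629 / 0.06106452 = 1.0417.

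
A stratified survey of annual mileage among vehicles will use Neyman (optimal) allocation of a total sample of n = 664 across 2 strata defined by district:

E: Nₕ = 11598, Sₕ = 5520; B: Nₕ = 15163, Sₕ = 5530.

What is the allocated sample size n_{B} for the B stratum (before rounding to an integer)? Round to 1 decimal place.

Neyman allocation: nₕ = n·NₕSₕ / Σⱼ NⱼSⱼ.
Σ NⱼSⱼ = 11598·5520 + 15163·5530 = 1.4787235 × 10^8.
n_{B} = 664·15163·5530 / (1.4787235 × 10^8) = 376.5.

376.5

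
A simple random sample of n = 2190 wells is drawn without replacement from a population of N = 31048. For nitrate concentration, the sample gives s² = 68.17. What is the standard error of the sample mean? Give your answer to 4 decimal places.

Under SRS without replacement, Var(ȳ) = (1 − f)·s²/n with f = n/N = 2190/31048 = 0.07053594.
Var(ȳ) = (1 − 0.07053594)·68.17/2190 = 0.92946406·0.031127854 = 0.028932221.
SE(ȳ) = √(0.028932221) = 0.1701.

0.1701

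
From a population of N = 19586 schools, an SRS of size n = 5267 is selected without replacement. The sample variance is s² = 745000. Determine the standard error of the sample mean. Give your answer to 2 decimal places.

10.17

Under SRS without replacement, Var(ȳ) = (1 − f)·s²/n with f = n/N = 5267/19586 = 0.26891657.
Var(ȳ) = (1 − 0.26891657)·745000/5267 = 0.73108343·141.44674 = 103.40937.
SE(ȳ) = √(103.40937) = 10.17.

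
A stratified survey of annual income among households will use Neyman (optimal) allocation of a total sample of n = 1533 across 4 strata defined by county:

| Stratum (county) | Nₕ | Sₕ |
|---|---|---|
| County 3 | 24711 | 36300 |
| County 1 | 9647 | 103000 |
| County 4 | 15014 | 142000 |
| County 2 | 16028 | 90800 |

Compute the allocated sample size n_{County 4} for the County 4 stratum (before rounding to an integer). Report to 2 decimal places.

Neyman allocation: nₕ = n·NₕSₕ / Σⱼ NⱼSⱼ.
Σ NⱼSⱼ = 24711·36300 + 9647·103000 + 15014·142000 + 16028·90800 = 5.4779807 × 10^9.
n_{County 4} = 1533·15014·142000 / (5.4779807 × 10^9) = 596.63.

596.63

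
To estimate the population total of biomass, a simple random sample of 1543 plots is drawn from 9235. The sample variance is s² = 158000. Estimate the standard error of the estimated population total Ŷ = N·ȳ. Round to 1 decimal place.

Var(Ŷ) = N²·Var(ȳ) = N²·(1 − n/N)·s²/n.
f = 1543/9235 = 0.16708175; Var(ȳ) = 0.83291825·158000/1543 = 85.289101.
Var(Ŷ) = 9235² · 85.289101 = 7.2739002 × 10^9.
SE(Ŷ) = √(7.2739002 × 10^9) = 85287.2.

85287.2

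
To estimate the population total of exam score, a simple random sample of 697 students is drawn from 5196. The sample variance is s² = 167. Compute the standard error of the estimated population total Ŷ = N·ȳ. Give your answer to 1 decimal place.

2366.7

Var(Ŷ) = N²·Var(ȳ) = N²·(1 − n/N)·s²/n.
f = 697/5196 = 0.13414165; Var(ȳ) = 0.86585835·167/697 = 0.20745817.
Var(Ŷ) = 5196² · 0.20745817 = 5.601042 × 10^6.
SE(Ŷ) = √(5.601042 × 10^6) = 2366.7.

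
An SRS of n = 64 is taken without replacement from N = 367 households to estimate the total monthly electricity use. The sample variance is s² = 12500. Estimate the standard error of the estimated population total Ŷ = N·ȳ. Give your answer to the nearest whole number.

4660

Var(Ŷ) = N²·Var(ȳ) = N²·(1 − n/N)·s²/n.
f = 64/367 = 0.17438692; Var(ȳ) = 0.82561308·12500/64 = 161.25255.
Var(Ŷ) = 367² · 161.25255 = 2.1718945 × 10^7.
SE(Ŷ) = √(2.1718945 × 10^7) = 4660.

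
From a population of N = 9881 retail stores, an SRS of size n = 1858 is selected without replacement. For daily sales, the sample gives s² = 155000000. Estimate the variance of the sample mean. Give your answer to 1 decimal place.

Under SRS without replacement, Var(ȳ) = (1 − f)·s²/n with f = n/N = 1858/9881 = 0.18803765.
Var(ȳ) = (1 − 0.18803765)·155000000/1858 = 0.81196235·83423.036 = 67736.364.

67736.4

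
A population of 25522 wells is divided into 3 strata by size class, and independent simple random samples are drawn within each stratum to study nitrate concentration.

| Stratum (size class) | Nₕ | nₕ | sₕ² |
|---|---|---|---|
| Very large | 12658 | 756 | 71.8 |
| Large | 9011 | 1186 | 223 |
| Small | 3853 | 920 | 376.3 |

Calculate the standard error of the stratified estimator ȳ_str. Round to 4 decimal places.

0.2223

Var(ȳ_str) = Σₕ Wₕ²(1 − fₕ)sₕ²/nₕ with Wₕ = Nₕ/N, N = 25522.
Very large: Wₕ = 0.49596427; term = 0.49596427²·(1 − 0.05972508)·71.8/756 = 0.021966369.
Large: Wₕ = 0.35306794; term = 0.35306794²·(1 − 0.13161691)·223/1186 = 0.020353922.
Small: Wₕ = 0.15096779; term = 0.15096779²·(1 − 0.23877498)·376.3/920 = 0.0070962361.
Sum = 0.049416527.
SE = √(0.049416527) = 0.2223.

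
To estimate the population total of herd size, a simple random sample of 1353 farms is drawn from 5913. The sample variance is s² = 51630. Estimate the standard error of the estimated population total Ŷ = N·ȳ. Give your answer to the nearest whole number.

Var(Ŷ) = N²·Var(ȳ) = N²·(1 − n/N)·s²/n.
f = 1353/5913 = 0.22881786; Var(ȳ) = 0.77118214·51630/1353 = 29.428037.
Var(Ŷ) = 5913² · 29.428037 = 1.0289092 × 10^9.
SE(Ŷ) = √(1.0289092 × 10^9) = 32077.

32077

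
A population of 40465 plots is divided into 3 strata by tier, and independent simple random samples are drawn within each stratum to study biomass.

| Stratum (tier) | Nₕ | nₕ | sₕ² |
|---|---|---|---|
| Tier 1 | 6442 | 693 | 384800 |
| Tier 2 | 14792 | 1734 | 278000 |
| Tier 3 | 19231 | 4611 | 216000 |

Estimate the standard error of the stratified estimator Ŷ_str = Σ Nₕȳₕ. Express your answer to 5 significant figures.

Var(Ŷ_str) = Σₕ Nₕ²(1 − fₕ)sₕ²/nₕ.
Tier 1: 6442²·(1 − 693/6442)·384800/693 = 2.0564344 × 10^10.
Tier 2: 14792²·(1 − 1734/14792)·278000/1734 = 3.0967009 × 10^10.
Tier 3: 19231²·(1 − 4611/19231)·216000/4611 = 1.317067 × 10^10.
Sum = 6.4702023 × 10^10.
SE = √(6.4702023 × 10^10) = 254370.

254370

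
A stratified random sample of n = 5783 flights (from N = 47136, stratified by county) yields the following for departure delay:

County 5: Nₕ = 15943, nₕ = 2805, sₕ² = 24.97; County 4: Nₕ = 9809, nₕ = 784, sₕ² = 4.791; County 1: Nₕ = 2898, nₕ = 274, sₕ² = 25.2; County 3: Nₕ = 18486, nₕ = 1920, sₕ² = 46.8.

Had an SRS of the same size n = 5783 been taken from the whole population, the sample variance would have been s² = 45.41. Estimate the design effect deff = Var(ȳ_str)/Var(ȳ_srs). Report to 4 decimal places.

Var(ȳ_str) = Σ Wₕ²(1−fₕ)sₕ²/nₕ with Wₕ = Nₕ/47136:
  County 5: (15943/47136)²·(1−2805/15943)·24.97/2805 = 8.3922716 × 10^-4
  County 4: (9809/47136)²·(1−784/9809)·4.791/784 = 2.4348746 × 10^-4
  County 1: (2898/47136)²·(1−274/2898)·25.2/274 = 3.1477972 × 10^-4
  County 3: (18486/47136)²·(1−1920/18486)·46.8/1920 = 0.0033596944
  → Var(ȳ_str) = 0.0047571887.
Var(ȳ_srs) = (1 − 5783/47136)·45.41/5783 = 0.0068889432.
deff = 0.0047571887 / 0.0068889432 = 0.6906.

0.6906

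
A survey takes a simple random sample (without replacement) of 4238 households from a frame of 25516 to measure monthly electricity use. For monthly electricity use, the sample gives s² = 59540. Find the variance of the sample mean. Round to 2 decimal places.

Under SRS without replacement, Var(ȳ) = (1 − f)·s²/n with f = n/N = 4238/25516 = 0.16609186.
Var(ȳ) = (1 − 0.16609186)·59540/4238 = 0.83390814·14.04908 = 11.715642.

11.72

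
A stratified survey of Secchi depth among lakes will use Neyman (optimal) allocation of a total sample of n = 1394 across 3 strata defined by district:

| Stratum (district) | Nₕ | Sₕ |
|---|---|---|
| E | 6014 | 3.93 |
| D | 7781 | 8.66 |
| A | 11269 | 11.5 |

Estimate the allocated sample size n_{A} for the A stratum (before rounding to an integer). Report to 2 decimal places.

Neyman allocation: nₕ = n·NₕSₕ / Σⱼ NⱼSⱼ.
Σ NⱼSⱼ = 6014·3.93 + 7781·8.66 + 11269·11.5 = 220611.98.
n_{A} = 1394·11269·11.5 / 220611.98 = 818.87.

818.87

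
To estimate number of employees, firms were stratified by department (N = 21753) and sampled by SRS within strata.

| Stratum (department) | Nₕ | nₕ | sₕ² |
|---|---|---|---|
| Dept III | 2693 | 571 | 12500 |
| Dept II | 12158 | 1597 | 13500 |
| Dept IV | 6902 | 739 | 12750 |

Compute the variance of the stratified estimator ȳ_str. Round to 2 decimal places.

Var(ȳ_str) = Σₕ Wₕ²(1 − fₕ)sₕ²/nₕ with Wₕ = Nₕ/N, N = 21753.
Dept III: Wₕ = 0.12379902; term = 0.12379902²·(1 − 0.21203119)·12500/571 = 0.26437313.
Dept II: Wₕ = 0.55891141; term = 0.55891141²·(1 − 0.13135384)·13500/1597 = 2.2938114.
Dept IV: Wₕ = 0.31728957; term = 0.31728957²·(1 − 0.10707041)·12750/739 = 1.5509384.
Sum = 4.1091229.

4.11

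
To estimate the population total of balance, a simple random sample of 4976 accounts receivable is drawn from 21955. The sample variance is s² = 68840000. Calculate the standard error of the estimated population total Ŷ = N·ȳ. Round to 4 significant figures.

Var(Ŷ) = N²·Var(ȳ) = N²·(1 − n/N)·s²/n.
f = 4976/21955 = 0.22664541; Var(ȳ) = 0.77335459·68840000/4976 = 10698.901.
Var(Ŷ) = 21955² · 10698.901 = 5.1571059 × 10^12.
SE(Ŷ) = √(5.1571059 × 10^12) = 2.271 × 10^6.

2.271 × 10^6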